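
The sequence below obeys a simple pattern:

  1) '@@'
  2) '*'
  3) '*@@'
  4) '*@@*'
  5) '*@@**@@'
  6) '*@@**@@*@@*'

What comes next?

Each term (from the third on) is the previous term followed by the one before it: term 3 = *·@@ = *@@.
The next term joins *@@**@@*@@* and *@@**@@.

*@@**@@*@@**@@**@@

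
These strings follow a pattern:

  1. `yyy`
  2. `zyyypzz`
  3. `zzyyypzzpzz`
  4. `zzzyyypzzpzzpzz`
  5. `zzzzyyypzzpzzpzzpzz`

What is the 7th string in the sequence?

zzzzzzyyypzzpzzpzzpzzpzzpzz

s(k+1) = z·s(k)·pzz, so each term gains z as a prefix and pzz as a suffix.
From zzzzyyypzzpzzpzzpzz, 2 further steps: zzzzyyypzzpzzpzzpzz → zzzzzyyypzzpzzpzzpzzpzz → (answer).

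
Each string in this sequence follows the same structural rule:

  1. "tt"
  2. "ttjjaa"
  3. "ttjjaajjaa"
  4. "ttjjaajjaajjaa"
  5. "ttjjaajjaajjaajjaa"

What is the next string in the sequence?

Each term is the previous one with jjaa appended.
So the next term is ttjjaajjaajjaajjaa·jjaa.

ttjjaajjaajjaajjaajjaa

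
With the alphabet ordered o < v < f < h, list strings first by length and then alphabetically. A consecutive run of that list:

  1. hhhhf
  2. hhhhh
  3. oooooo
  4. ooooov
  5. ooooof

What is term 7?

oooovo

Advancing 2 positions from ooooof through ooooof → oooooh reaches term 7.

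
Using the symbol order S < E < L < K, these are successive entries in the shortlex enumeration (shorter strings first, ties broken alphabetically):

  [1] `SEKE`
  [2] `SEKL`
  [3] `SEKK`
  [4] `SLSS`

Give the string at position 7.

SLSK

Stepping forward 3 times from SLSS: SLSS → SLSE → SLSL, then the target.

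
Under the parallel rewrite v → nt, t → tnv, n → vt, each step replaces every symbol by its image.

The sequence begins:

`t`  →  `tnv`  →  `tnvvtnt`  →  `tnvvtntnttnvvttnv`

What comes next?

φ(tnvvtntnttnvvttnv) expands symbol-by-symbol to tnv vt nt nt tnv vt tnv vt tnv tnv vt nt nt tnv tnv vt nt; joining the 17 pieces gives the next term.

tnvvtntnttnvvttnvvttnvtnvvtntnttnvtnvvtnt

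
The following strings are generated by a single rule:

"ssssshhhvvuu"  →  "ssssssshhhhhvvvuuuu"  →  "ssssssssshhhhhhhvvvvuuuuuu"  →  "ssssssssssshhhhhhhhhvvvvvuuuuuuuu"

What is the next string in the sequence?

The n-th term is 2n+3 s's then 2n+1 h's then n+1 v's then 2n u's (n = 1, 2, …).
At n = 5 the blocks have lengths 13, 11, 6, 10.

ssssssssssssshhhhhhhhhhhvvvvvvuuuuuuuuuu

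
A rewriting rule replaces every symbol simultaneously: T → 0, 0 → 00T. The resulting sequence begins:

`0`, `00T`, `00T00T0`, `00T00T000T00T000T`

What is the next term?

φ(00T00T000T00T000T) expands symbol-by-symbol to 00T 00T 0 00T 00T 0 00T 00T 00T 0 00T 00T 0 00T 00T 00T 0; joining the 17 pieces gives the next term.

00T00T000T00T000T00T00T000T00T000T00T00T0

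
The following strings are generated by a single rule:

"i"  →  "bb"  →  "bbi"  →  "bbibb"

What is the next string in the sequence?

Each term (from the third on) is the previous term followed by the one before it: term 3 = bb·i = bbi.
Continuing: bbibb · bbi gives term 5.

bbibbbbi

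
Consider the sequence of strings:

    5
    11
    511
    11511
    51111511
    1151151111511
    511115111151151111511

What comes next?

1151151111511511115111151151111511

This is a Fibonacci-style word recurrence s(k) = s(k−2)·s(k−1): e.g. 5·11 = 511.
Continuing: 1151151111511 · 511115111151151111511 gives term 8.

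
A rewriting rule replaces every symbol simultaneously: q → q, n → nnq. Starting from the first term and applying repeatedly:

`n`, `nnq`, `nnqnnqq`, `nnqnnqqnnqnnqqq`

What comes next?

nnqnnqqnnqnnqqqnnqnnqqnnqnnqqqq

Replace each of the 15 characters of nnqnnqqnnqnnqqq in place — nnq nnq q nnq nnq q q nnq nnq q nnq nnq q q q — and concatenate.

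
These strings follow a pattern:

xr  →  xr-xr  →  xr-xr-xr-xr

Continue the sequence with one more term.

Each string is two copies of the previous one joined by '-'.
Doubling xr-xr-xr-xr with '-' between the halves:

xr-xr-xr-xr-xr-xr-xr-xr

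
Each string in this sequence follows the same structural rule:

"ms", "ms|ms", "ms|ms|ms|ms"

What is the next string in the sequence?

ms|ms|ms|ms|ms|ms|ms|ms

s(k+1) = s(k)·|·s(k) — each term doubles the last with '|' between the halves.
One more doubling of ms|ms|ms|ms gives the answer.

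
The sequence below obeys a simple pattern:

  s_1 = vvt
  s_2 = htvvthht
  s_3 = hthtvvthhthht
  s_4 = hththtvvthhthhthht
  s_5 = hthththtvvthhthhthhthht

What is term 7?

Each term wraps the previous one in ht on the left and hht on the right.
From hthththtvvthhthhthhthht, 2 further steps: hthththtvvthhthhthhthht → hththththtvvthhthhthhthhthht → (answer).

hthththththtvvthhthhthhthhthhthht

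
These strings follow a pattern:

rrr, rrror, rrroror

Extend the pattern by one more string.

rrrororor

Each term is the previous one with or appended.
So the next term is rrroror·or.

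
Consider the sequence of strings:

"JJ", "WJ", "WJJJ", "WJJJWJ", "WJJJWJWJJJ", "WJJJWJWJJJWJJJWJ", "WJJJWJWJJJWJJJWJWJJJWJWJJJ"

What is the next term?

WJJJWJWJJJWJJJWJWJJJWJWJJJWJJJWJWJJJWJJJWJ

Each term (from the third on) is the previous term followed by the one before it: term 3 = WJ·JJ = WJJJ.
So term 8 is WJJJWJWJJJWJJJWJWJJJWJWJJJ·WJJJWJWJJJWJJJWJ.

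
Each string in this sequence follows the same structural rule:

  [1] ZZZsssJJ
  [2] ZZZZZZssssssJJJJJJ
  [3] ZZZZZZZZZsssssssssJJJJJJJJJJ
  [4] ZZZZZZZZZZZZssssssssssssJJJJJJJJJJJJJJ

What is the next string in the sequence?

ZZZZZZZZZZZZZZZsssssssssssssssJJJJJJJJJJJJJJJJJJ

The n-th term is 3n Z's then 3n s's then 4n-2 J's (n = 1, 2, …).
At n = 5 the blocks have lengths 15, 15, 18.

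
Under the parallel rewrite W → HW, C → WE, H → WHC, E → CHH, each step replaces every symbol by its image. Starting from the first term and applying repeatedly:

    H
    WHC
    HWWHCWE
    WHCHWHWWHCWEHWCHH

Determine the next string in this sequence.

HWWHCWEWHCHWWHCHWHWWHCWEHWCHHWHCHWWEWHCWHC

φ(WHCHWHWWHCWEHWCHH) expands symbol-by-symbol to HW WHC WE WHC HW WHC HW HW WHC WE HW CHH WHC HW WE WHC WHC; joining the 17 pieces gives the next term.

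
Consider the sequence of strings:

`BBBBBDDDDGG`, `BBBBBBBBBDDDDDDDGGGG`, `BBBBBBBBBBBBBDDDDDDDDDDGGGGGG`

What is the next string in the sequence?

The n-th term is 4n+1 B's then 3n+1 D's then 2n G's (n = 1, 2, …).
For the next term, n = 4, so the run lengths are 17, 13, 8.

BBBBBBBBBBBBBBBBBDDDDDDDDDDDDDGGGGGGGG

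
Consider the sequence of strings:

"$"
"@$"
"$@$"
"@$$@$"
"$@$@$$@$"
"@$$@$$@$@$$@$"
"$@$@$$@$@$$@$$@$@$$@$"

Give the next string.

Each term (from the third on) is the two preceding terms concatenated in order: term 3 = $·@$ = $@$.
The next term joins @$$@$$@$@$$@$ and $@$@$$@$@$$@$$@$@$$@$.

@$$@$$@$@$$@$$@$@$$@$@$$@$$@$@$$@$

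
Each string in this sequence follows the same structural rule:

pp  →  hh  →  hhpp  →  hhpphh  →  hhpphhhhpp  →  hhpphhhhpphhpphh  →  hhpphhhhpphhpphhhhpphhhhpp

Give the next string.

hhpphhhhpphhpphhhhpphhhhpphhpphhhhpphhpphh

From term 3 onward, concatenate the last term with the second-to-last: hh·pp = hhpp, hhpp·hh = hhpphh, …
The next term joins hhpphhhhpphhpphhhhpphhhhpp and hhpphhhhpphhpphh.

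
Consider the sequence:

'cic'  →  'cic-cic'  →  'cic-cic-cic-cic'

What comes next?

s(k+1) = s(k)·-·s(k) — each term doubles the last with '-' between the halves.
Doubling cic-cic-cic-cic with '-' between the halves:

cic-cic-cic-cic-cic-cic-cic-cic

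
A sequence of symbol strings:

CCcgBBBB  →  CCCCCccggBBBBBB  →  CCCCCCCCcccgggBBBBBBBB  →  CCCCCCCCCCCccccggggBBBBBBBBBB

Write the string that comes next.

Reading off run lengths: C runs 2, 5, 8, 11; c runs 1, 2, 3, 4; g runs 1, 2, 3, 4; B runs 4, 6, 8, 10 — each is linear in n (n = 1, 2, …).
At n = 5 the blocks have lengths 14, 5, 5, 12.

CCCCCCCCCCCCCCcccccgggggBBBBBBBBBBBB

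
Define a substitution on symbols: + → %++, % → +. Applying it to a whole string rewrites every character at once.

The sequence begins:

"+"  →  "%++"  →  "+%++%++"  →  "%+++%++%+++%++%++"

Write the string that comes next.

Replace each of the 17 characters of %+++%++%+++%++%++ in place — + %++ %++ %++ + %++ %++ + %++ %++ %++ + %++ %++ + %++ %++ — and concatenate.

+%++%++%+++%++%+++%++%++%+++%++%+++%++%++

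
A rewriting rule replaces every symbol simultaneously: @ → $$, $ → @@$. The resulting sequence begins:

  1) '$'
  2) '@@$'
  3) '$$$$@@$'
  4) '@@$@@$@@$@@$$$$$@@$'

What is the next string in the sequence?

Replace each of the 19 characters of @@$@@$@@$@@$$$$$@@$ in place — $$ $$ @@$ $$ $$ @@$ $$ $$ @@$ $$ $$ @@$ @@$ @@$ @@$ @@$ $$ $$ @@$ — and concatenate.

$$$$@@$$$$$@@$$$$$@@$$$$$@@$@@$@@$@@$@@$$$$$@@$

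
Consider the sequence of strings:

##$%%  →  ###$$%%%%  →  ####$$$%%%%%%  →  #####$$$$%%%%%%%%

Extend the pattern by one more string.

Reading off run lengths: # runs 2, 3, 4, 5; $ runs 1, 2, 3, 4; % runs 2, 4, 6, 8 — each is linear in n (n = 1, 2, …).
At n = 5 the blocks have lengths 6, 5, 10.

######$$$$$%%%%%%%%%%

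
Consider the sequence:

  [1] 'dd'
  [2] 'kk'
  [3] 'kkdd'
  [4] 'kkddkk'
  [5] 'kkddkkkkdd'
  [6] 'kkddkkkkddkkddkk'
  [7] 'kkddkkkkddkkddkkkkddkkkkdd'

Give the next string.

From term 3 onward, concatenate the last term with the second-to-last: kk·dd = kkdd, kkdd·kk = kkddkk, …
So term 8 is kkddkkkkddkkddkkkkddkkkkdd·kkddkkkkddkkddkk.

kkddkkkkddkkddkkkkddkkkkddkkddkkkkddkkddkk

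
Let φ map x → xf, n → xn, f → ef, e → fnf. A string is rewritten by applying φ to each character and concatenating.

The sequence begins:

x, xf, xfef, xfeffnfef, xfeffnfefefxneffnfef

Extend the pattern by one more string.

xfeffnfefefxneffnfeffnfefxfxnfnfefefxneffnfef

Replace each of the 20 characters of xfeffnfefefxneffnfef in place — xf ef fnf ef ef xn ef fnf ef fnf ef xf xn fnf ef ef xn ef fnf ef — and concatenate.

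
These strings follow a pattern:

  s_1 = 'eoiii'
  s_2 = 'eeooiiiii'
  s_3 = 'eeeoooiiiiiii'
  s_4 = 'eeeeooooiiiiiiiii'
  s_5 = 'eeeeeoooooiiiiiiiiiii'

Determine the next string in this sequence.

eeeeeeooooooiiiiiiiiiiiii

Each string has the form e^{n} o^{n} i^{2n+1} (n = 1, 2, …).
Setting n = 6 gives 6, 6, 13 characters in each block.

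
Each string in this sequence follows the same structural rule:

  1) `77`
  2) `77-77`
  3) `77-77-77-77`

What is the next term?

77-77-77-77-77-77-77-77

Each string is two copies of the previous one joined by '-'.
One more doubling of 77-77-77-77 gives the answer.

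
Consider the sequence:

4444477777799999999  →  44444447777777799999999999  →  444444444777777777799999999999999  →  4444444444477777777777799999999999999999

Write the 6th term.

444444444444444777777777777777799999999999999999999999

Reading off run lengths: 4 runs 5, 7, 9, 11; 7 runs 6, 8, 10, 12; 9 runs 8, 11, 14, 17 — each is linear in n, where the shown terms are n = 3, 4, 5, 6.
At n = 8 the blocks have lengths 15, 16, 23.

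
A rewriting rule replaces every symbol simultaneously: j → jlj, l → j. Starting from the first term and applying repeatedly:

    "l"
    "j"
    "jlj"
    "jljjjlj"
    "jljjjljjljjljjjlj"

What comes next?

jljjjljjljjljjjljjljjjljjljjjljjljjljjjlj

φ(jljjjljjljjljjjlj) expands symbol-by-symbol to jlj j jlj jlj jlj j jlj jlj j jlj jlj j jlj jlj jlj j jlj; joining the 17 pieces gives the next term.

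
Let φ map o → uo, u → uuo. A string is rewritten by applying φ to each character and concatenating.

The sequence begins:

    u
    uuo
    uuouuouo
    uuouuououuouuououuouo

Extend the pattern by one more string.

uuouuououuouuououuououuouuououuouuououuououuouuououuouo

Applying the rule to each of the 21 symbols of uuouuououuouuououuouo gives the pieces uuo uuo uo uuo uuo uo uuo uo uuo uuo uo uuo uuo uo uuo uo uuo uuo uo uuo uo, which concatenate to the answer.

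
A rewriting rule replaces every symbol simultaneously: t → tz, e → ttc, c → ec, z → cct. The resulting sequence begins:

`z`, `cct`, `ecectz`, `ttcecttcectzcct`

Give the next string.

Applying the rule to each of the 15 symbols of ttcecttcectzcct gives the pieces tz tz ec ttc ec tz tz ec ttc ec tz cct ec ec tz, which concatenate to the answer.

tztzecttcectztzecttcectzcctecectz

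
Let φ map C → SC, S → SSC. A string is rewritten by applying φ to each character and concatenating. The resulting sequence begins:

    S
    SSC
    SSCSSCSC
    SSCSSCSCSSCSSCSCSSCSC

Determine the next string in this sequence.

SSCSSCSCSSCSSCSCSSCSCSSCSSCSCSSCSSCSCSSCSCSSCSSCSCSSCSC

Applying the rule to each of the 21 symbols of SSCSSCSCSSCSSCSCSSCSC gives the pieces SSC SSC SC SSC SSC SC SSC SC SSC SSC SC SSC SSC SC SSC SC SSC SSC SC SSC SC, which concatenate to the answer.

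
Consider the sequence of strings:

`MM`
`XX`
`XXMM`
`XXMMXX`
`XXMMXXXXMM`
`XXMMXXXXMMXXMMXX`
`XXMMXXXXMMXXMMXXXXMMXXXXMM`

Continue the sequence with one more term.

XXMMXXXXMMXXMMXXXXMMXXXXMMXXMMXXXXMMXXMMXX

This is a Fibonacci-style word recurrence s(k) = s(k−1)·s(k−2): e.g. XX·MM = XXMM.
So term 8 is XXMMXXXXMMXXMMXXXXMMXXXXMM·XXMMXXXXMMXXMMXX.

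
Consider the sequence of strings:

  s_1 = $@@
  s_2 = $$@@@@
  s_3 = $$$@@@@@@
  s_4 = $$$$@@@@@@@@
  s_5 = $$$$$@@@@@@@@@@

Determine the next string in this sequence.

Term n consists of n $'s, followed by 2n @'s (n = 1, 2, …).
Setting n = 6 gives 6, 12 characters in each block.

$$$$$$@@@@@@@@@@@@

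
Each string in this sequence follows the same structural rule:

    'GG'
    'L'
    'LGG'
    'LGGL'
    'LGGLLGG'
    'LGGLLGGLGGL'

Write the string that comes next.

LGGLLGGLGGLLGGLLGG

Each term (from the third on) is the previous term followed by the one before it: term 3 = L·GG = LGG.
So term 7 is LGGLLGGLGGL·LGGLLGG.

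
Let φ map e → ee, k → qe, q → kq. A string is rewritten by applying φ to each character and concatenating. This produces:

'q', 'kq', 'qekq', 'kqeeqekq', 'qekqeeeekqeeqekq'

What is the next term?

Rewriting the 16 symbols of qekqeeeekqeeqekq one by one yields kq ee qe kq ee ee ee ee qe kq ee ee kq ee qe kq; concatenated:

kqeeqekqeeeeeeeeqekqeeeekqeeqekq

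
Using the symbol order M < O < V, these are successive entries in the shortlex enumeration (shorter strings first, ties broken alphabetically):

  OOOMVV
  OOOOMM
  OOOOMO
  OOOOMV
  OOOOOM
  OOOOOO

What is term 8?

OOOOVM

Stepping forward 2 times from OOOOOO: OOOOOO → OOOOOV, then the target.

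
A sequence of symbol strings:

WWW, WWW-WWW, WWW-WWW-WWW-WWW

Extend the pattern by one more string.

s(k+1) = s(k)·-·s(k) — each term doubles the last with '-' between the halves.
One more doubling of WWW-WWW-WWW-WWW gives the answer.

WWW-WWW-WWW-WWW-WWW-WWW-WWW-WWW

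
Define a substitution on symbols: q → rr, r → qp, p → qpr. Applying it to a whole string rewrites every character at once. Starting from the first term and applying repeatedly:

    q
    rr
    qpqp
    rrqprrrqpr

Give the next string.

Apply φ to rrqprrrqpr symbol by symbol: r→qp, r→qp, q→rr, p→qpr, r→qp, r→qp, r→qp, q→rr, p→qpr, r→qp; joined: qp qp rr qpr qp qp qp rr qpr qp.

qpqprrqprqpqpqprrqprqp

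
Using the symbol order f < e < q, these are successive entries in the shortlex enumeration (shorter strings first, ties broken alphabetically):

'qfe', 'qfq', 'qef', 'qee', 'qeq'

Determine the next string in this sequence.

qqf

Find the rightmost character of qeq below q, bump it to the next letter, and reset everything to its right to f.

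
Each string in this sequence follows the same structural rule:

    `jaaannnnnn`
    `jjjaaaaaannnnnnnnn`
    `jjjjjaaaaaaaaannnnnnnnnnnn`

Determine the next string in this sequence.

jjjjjjjaaaaaaaaaaaannnnnnnnnnnnnnn

The n-th term is 2n-1 j's then 3n a's then 3n+3 n's (n = 1, 2, …).
Setting n = 4 gives 7, 12, 15 characters in each block.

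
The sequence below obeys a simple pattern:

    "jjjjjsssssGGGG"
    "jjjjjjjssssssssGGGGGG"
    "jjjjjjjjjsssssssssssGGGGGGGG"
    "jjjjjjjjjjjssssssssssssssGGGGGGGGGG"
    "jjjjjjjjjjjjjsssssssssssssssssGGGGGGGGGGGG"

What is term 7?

The n-th term is 2n+3 j's then 3n+2 s's then 2n+2 G's (n = 1, 2, …).
Setting n = 7 gives 17, 23, 16 characters in each block.

jjjjjjjjjjjjjjjjjsssssssssssssssssssssssGGGGGGGGGGGGGGGG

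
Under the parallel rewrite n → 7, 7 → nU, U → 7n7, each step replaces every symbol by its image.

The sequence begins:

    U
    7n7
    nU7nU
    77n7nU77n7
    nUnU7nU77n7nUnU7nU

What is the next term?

77n777n7nU77n7nUnU7nU77n777n7nU77n7

Replace each of the 18 characters of nUnU7nU77n7nUnU7nU in place — 7 7n7 7 7n7 nU 7 7n7 nU nU 7 nU 7 7n7 7 7n7 nU 7 7n7 — and concatenate.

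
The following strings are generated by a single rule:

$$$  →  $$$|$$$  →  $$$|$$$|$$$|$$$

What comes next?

$$$|$$$|$$$|$$$|$$$|$$$|$$$|$$$

Every step duplicates the string with '|' between the halves.
So the next term is two copies of $$$|$$$|$$$|$$$ with '|' between the halves.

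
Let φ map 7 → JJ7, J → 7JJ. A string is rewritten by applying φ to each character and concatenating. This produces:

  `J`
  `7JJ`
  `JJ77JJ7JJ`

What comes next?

Apply φ to JJ77JJ7JJ symbol by symbol: J→7JJ, J→7JJ, 7→JJ7, 7→JJ7, J→7JJ, J→7JJ, 7→JJ7, J→7JJ, J→7JJ; joined: 7JJ 7JJ JJ7 JJ7 7JJ 7JJ JJ7 7JJ 7JJ.

7JJ7JJJJ7JJ77JJ7JJJJ77JJ7JJ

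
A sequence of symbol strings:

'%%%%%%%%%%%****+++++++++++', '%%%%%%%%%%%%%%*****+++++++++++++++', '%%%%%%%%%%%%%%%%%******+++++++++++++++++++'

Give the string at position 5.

The n-th term is 3n+2 %'s then n+1 *'s then 4n-1 +'s, where the shown terms are n = 3, 4, 5.
Setting n = 7 gives 23, 8, 27 characters in each block.

%%%%%%%%%%%%%%%%%%%%%%%********+++++++++++++++++++++++++++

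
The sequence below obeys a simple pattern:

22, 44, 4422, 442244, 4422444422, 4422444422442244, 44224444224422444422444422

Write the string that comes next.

442244442244224444224444224422444422442244

Each term (from the third on) is the previous term followed by the one before it: term 3 = 44·22 = 4422.
The next term joins 44224444224422444422444422 and 4422444422442244.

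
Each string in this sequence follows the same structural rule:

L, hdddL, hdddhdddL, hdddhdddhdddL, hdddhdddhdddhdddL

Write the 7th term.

The strings grow by a fixed prefix hddd each time.
From hdddhdddhdddhdddL, 2 further steps: hdddhdddhdddhdddL → hdddhdddhdddhdddhdddL → (answer).

hdddhdddhdddhdddhdddhdddL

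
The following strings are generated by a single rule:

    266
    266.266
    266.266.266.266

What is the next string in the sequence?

266.266.266.266.266.266.266.266

Every step duplicates the string with '.' between the halves.
So the next term is two copies of 266.266.266.266 with '.' between the halves.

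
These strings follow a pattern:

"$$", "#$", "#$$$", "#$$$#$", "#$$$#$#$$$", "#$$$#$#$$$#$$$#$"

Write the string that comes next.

#$$$#$#$$$#$$$#$#$$$#$#$$$

Each term (from the third on) is the previous term followed by the one before it: term 3 = #$·$$ = #$$$.
So term 7 is #$$$#$#$$$#$$$#$·#$$$#$#$$$.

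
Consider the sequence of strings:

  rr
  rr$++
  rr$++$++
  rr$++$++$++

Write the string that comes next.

rr$++$++$++$++

Each term is the previous one with $++ appended.
One more step from rr$++$++$++ gives the answer.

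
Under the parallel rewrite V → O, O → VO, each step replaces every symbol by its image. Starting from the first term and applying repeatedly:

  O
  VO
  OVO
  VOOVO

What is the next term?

Expanding VOOVO: V→O, O→VO, O→VO, V→O, O→VO. Concatenated: O VO VO O VO.

OVOVOOVO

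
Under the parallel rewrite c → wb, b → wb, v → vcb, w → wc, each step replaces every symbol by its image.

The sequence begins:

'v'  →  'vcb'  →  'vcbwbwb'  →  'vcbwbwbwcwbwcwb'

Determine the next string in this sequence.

Replace each of the 15 characters of vcbwbwbwcwbwcwb in place — vcb wb wb wc wb wc wb wc wb wc wb wc wb wc wb — and concatenate.

vcbwbwbwcwbwcwbwcwbwcwbwcwbwcwb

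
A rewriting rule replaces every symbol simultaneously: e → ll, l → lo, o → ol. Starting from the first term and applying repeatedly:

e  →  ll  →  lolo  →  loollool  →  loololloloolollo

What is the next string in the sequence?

loololloolloloolloololloollolool

φ(loololloloolollo) expands symbol-by-symbol to lo ol ol lo ol lo lo ol lo ol ol lo ol lo lo ol; joining the 16 pieces gives the next term.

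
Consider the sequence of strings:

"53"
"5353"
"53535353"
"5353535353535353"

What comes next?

53535353535353535353535353535353

Each string is two copies of the previous one concatenated.
So the next term is two copies of 5353535353535353.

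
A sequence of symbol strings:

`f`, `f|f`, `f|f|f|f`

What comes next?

f|f|f|f|f|f|f|f

Every step duplicates the string with '|' between the halves.
One more doubling of f|f|f|f gives the answer.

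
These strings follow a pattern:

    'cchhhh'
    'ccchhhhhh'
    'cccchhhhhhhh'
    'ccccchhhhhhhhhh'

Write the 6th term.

ccccccchhhhhhhhhhhhhh

The n-th term is n+1 c's then 2n+2 h's (n = 1, 2, …).
For term 6, n = 6, so the run lengths are 7, 14.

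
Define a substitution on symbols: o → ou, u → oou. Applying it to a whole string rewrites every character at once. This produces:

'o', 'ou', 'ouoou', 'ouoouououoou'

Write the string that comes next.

Expanding ouoouououoou: o→ou, u→oou, o→ou, o→ou, u→oou, o→ou, u→oou, o→ou, u→oou, o→ou, o→ou, u→oou. Concatenated: ou oou ou ou oou ou oou ou oou ou ou oou.

ouoouououoououoououoouououoou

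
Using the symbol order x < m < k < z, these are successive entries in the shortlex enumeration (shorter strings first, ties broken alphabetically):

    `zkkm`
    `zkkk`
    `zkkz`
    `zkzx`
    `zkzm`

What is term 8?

Stepping forward 3 times from zkzm: zkzm → zkzk → zkzz, then the target.

zzxx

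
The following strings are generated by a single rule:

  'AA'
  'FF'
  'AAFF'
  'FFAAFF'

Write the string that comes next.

AAFFFFAAFF

Each term (from the third on) is the two preceding terms concatenated in order: term 3 = AA·FF = AAFF.
The next term joins AAFF and FFAAFF.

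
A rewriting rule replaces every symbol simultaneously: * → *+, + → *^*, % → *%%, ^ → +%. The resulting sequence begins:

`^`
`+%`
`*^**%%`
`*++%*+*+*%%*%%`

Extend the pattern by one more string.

*+*^**^**%%*+*^**+*^**+*%%*%%*+*%%*%%

Applying the rule to each of the 14 symbols of *++%*+*+*%%*%% gives the pieces *+ *^* *^* *%% *+ *^* *+ *^* *+ *%% *%% *+ *%% *%%, which concatenate to the answer.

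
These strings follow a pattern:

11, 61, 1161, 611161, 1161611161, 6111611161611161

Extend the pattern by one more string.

11616111616111611161611161

From term 3 onward, concatenate the second-to-last term with the last: 11·61 = 1161, 61·1161 = 611161, …
The next term joins 1161611161 and 6111611161611161.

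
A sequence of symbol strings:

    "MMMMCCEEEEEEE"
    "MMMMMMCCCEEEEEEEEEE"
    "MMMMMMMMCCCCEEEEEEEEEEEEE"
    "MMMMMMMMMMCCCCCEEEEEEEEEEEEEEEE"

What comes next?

Reading off run lengths: M runs 4, 6, 8, 10; C runs 2, 3, 4, 5; E runs 7, 10, 13, 16 — each is linear in n, where the shown terms are n = 2, 3, 4, 5.
Setting n = 6 gives 12, 6, 19 characters in each block.

MMMMMMMMMMMMCCCCCCEEEEEEEEEEEEEEEEEEE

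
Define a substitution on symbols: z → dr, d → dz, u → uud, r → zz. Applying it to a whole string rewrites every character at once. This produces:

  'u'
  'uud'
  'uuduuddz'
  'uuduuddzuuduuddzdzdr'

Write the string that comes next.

uuduuddzuuduuddzdzdruuduuddzuuduuddzdzdrdzdrdzzz

Applying the rule to each of the 20 symbols of uuduuddzuuduuddzdzdr gives the pieces uud uud dz uud uud dz dz dr uud uud dz uud uud dz dz dr dz dr dz zz, which concatenate to the answer.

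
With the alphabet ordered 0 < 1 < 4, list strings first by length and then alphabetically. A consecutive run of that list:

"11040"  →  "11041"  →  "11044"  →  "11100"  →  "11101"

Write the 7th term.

Advancing 2 positions from 11101 through 11101 → 11104 reaches term 7.

11110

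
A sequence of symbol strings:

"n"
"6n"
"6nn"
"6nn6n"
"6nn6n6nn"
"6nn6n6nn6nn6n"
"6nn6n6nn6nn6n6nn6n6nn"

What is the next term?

6nn6n6nn6nn6n6nn6n6nn6nn6n6nn6nn6n

Each term (from the third on) is the previous term followed by the one before it: term 3 = 6n·n = 6nn.
The next term joins 6nn6n6nn6nn6n6nn6n6nn and 6nn6n6nn6nn6n.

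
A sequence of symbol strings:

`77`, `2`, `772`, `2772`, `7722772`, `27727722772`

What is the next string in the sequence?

772277227727722772

Each term (from the third on) is the two preceding terms concatenated in order: term 3 = 77·2 = 772.
Continuing: 7722772 · 27727722772 gives term 7.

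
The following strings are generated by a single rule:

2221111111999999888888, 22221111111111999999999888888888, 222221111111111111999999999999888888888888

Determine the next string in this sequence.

Reading off run lengths: 2 runs 3, 4, 5; 1 runs 7, 10, 13; 9 runs 6, 9, 12; 8 runs 6, 9, 12 — each is linear in n, where the shown terms are n = 2, 3, 4.
For the next term, n = 5, so the run lengths are 6, 16, 15, 15.

2222221111111111111111999999999999999888888888888888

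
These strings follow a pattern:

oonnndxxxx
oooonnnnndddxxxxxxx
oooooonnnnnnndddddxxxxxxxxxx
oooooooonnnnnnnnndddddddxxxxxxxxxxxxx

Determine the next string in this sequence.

Term n consists of 2n o's, followed by 2n+1 n's, followed by 2n-1 d's, followed by 3n+1 x's (n = 1, 2, …).
At n = 5 the blocks have lengths 10, 11, 9, 16.

oooooooooonnnnnnnnnnndddddddddxxxxxxxxxxxxxxxx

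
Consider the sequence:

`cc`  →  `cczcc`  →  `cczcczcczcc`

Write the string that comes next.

Every step duplicates the string with 'z' between the halves.
Doubling cczcczcczcc with 'z' between the halves:

cczcczcczcczcczcczcczcc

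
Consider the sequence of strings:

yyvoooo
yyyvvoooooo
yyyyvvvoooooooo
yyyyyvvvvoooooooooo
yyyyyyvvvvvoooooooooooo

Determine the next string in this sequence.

The n-th term is n y's then n-1 v's then 2n o's, where the shown terms are n = 2, 3, 4, 5, 6.
For the next term, n = 7, so the run lengths are 7, 6, 14.

yyyyyyyvvvvvvoooooooooooooo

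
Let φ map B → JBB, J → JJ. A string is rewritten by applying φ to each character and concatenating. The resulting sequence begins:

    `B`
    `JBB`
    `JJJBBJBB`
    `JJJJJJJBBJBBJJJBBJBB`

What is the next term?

Replace each of the 20 characters of JJJJJJJBBJBBJJJBBJBB in place — JJ JJ JJ JJ JJ JJ JJ JBB JBB JJ JBB JBB JJ JJ JJ JBB JBB JJ JBB JBB — and concatenate.

JJJJJJJJJJJJJJJBBJBBJJJBBJBBJJJJJJJBBJBBJJJBBJBB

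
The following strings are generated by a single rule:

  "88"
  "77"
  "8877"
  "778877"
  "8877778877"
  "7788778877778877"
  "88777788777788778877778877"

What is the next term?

778877887777887788777788777788778877778877

Each term (from the third on) is the two preceding terms concatenated in order: term 3 = 88·77 = 8877.
The next term joins 7788778877778877 and 88777788777788778877778877.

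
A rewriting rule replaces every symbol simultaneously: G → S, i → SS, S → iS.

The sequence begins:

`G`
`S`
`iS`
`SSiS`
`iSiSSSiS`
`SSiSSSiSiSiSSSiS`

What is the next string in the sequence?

iSiSSSiSiSiSSSiSSSiSSSiSiSiSSSiS

φ(SSiSSSiSiSiSSSiS) expands symbol-by-symbol to iS iS SS iS iS iS SS iS SS iS SS iS iS iS SS iS; joining the 16 pieces gives the next term.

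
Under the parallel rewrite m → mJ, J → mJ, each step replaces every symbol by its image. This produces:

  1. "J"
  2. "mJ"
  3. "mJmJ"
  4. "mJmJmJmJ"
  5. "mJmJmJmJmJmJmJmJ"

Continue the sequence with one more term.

Rewriting the 16 symbols of mJmJmJmJmJmJmJmJ one by one yields mJ mJ mJ mJ mJ mJ mJ mJ mJ mJ mJ mJ mJ mJ mJ mJ; concatenated:

mJmJmJmJmJmJmJmJmJmJmJmJmJmJmJmJ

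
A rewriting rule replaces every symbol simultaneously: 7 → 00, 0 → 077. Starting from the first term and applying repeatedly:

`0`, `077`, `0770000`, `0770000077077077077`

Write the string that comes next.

07700000770770770770770000077000007700000770000

Replace each of the 19 characters of 0770000077077077077 in place — 077 00 00 077 077 077 077 077 00 00 077 00 00 077 00 00 077 00 00 — and concatenate.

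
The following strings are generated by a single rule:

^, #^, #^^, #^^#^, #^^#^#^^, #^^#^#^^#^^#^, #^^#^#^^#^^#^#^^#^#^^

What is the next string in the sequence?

Each term (from the third on) is the previous term followed by the one before it: term 3 = #^·^ = #^^.
Continuing: #^^#^#^^#^^#^#^^#^#^^ · #^^#^#^^#^^#^ gives term 8.

#^^#^#^^#^^#^#^^#^#^^#^^#^#^^#^^#^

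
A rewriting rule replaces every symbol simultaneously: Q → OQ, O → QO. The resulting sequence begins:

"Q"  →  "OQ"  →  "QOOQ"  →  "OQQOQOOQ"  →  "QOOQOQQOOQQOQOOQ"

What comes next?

Rewriting the 16 symbols of QOOQOQQOOQQOQOOQ one by one yields OQ QO QO OQ QO OQ OQ QO QO OQ OQ QO OQ QO QO OQ; concatenated:

OQQOQOOQQOOQOQQOQOOQOQQOOQQOQOOQ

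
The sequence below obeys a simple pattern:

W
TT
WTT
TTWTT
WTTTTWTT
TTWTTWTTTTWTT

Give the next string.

WTTTTWTTTTWTTWTTTTWTT

From term 3 onward, concatenate the second-to-last term with the last: W·TT = WTT, TT·WTT = TTWTT, …
So term 7 is WTTTTWTT·TTWTTWTTTTWTT.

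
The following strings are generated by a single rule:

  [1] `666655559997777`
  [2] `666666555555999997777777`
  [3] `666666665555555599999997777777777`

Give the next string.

666666666655555555559999999997777777777777

Each string has the form 6^{2n} 5^{2n} 9^{2n-1} 7^{3n-2}, where the shown terms are n = 2, 3, 4.
Setting n = 5 gives 10, 10, 9, 13 characters in each block.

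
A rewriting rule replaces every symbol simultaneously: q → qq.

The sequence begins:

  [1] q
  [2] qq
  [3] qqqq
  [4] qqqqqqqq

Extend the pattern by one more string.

qqqqqqqqqqqqqqqq

Expanding qqqqqqqq: q→qq, q→qq, q→qq, q→qq, q→qq, q→qq, q→qq, q→qq. Concatenated: qq qq qq qq qq qq qq qq.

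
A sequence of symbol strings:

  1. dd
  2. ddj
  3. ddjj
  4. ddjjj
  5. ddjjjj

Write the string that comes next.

ddjjjjj

Every step adds j to the end: s(k+1) = s(k)·j.
One more step from ddjjjj gives the answer.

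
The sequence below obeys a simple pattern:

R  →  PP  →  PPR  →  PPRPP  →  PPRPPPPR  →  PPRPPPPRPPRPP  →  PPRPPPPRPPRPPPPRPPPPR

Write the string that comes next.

PPRPPPPRPPRPPPPRPPPPRPPRPPPPRPPRPP

From term 3 onward, concatenate the last term with the second-to-last: PP·R = PPR, PPR·PP = PPRPP, …
Continuing: PPRPPPPRPPRPPPPRPPPPR · PPRPPPPRPPRPP gives term 8.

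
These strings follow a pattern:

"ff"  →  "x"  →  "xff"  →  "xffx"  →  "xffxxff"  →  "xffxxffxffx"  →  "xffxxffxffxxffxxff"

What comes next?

This is a Fibonacci-style word recurrence s(k) = s(k−1)·s(k−2): e.g. x·ff = xff.
Continuing: xffxxffxffxxffxxff · xffxxffxffx gives term 8.

xffxxffxffxxffxxffxffxxffxffx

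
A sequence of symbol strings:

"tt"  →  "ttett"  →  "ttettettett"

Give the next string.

ttettettettettettettett

s(k+1) = s(k)·e·s(k) — each term doubles the last with 'e' between the halves.
So the next term is two copies of ttettettett with 'e' between the halves.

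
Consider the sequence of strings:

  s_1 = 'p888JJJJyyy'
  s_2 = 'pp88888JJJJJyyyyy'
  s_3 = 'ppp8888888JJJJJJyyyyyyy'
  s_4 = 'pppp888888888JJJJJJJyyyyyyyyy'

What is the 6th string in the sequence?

Each string has the form p^{n} 8^{2n+1} J^{n+3} y^{2n+1} (n = 1, 2, …).
For term 6, n = 6, so the run lengths are 6, 13, 9, 13.

pppppp8888888888888JJJJJJJJJyyyyyyyyyyyyy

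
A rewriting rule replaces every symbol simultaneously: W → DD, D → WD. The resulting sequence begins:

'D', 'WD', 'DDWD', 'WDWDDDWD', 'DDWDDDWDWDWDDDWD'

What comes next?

Rewriting the 16 symbols of DDWDDDWDWDWDDDWD one by one yields WD WD DD WD WD WD DD WD DD WD DD WD WD WD DD WD; concatenated:

WDWDDDWDWDWDDDWDDDWDDDWDWDWDDDWD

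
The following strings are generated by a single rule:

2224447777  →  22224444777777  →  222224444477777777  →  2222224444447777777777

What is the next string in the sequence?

Reading off run lengths: 2 runs 3, 4, 5, 6; 4 runs 3, 4, 5, 6; 7 runs 4, 6, 8, 10 — each is linear in n, where the shown terms are n = 2, 3, 4, 5.
For the next term, n = 6, so the run lengths are 7, 7, 12.

22222224444444777777777777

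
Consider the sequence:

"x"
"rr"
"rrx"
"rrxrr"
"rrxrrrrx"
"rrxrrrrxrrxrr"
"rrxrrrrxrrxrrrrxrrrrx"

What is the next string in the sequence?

rrxrrrrxrrxrrrrxrrrrxrrxrrrrxrrxrr

This is a Fibonacci-style word recurrence s(k) = s(k−1)·s(k−2): e.g. rr·x = rrx.
Continuing: rrxrrrrxrrxrrrrxrrrrx · rrxrrrrxrrxrr gives term 8.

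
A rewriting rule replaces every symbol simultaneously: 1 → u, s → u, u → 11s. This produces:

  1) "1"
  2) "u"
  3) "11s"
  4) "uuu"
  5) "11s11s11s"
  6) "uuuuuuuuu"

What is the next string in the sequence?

11s11s11s11s11s11s11s11s11s

Apply φ to uuuuuuuuu symbol by symbol: u→11s, u→11s, u→11s, u→11s, u→11s, u→11s, u→11s, u→11s, u→11s; joined: 11s 11s 11s 11s 11s 11s 11s 11s 11s.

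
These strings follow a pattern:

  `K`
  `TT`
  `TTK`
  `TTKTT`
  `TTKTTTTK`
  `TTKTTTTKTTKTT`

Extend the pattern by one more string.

Each term (from the third on) is the previous term followed by the one before it: term 3 = TT·K = TTK.
Continuing: TTKTTTTKTTKTT · TTKTTTTK gives term 7.

TTKTTTTKTTKTTTTKTTTTK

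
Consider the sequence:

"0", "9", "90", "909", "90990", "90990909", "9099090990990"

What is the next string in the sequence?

909909099099090990909

Each term (from the third on) is the previous term followed by the one before it: term 3 = 9·0 = 90.
So term 8 is 9099090990990·90990909.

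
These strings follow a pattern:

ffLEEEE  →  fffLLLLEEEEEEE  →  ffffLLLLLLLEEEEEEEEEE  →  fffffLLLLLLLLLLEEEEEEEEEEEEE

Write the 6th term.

fffffffLLLLLLLLLLLLLLLLEEEEEEEEEEEEEEEEEEE

Reading off run lengths: f runs 2, 3, 4, 5; L runs 1, 4, 7, 10; E runs 4, 7, 10, 13 — each is linear in n (n = 1, 2, …).
For term 6, n = 6, so the run lengths are 7, 16, 19.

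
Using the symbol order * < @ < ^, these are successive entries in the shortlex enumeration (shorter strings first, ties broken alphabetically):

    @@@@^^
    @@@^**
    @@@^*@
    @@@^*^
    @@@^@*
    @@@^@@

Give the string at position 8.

@@@^^*

Continuing the enumeration 2 steps past @@@^@@: @@@^@@ → @@@^@^ → (answer).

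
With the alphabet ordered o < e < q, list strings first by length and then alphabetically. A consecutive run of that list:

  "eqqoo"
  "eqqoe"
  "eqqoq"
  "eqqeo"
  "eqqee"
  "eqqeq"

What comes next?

eqqqo

Find the rightmost character of eqqeq below q, bump it to the next letter, and reset everything to its right to o.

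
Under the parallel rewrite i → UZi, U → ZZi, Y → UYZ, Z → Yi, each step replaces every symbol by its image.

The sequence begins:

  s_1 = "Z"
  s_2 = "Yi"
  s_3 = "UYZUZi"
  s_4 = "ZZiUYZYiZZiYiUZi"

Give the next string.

φ(ZZiUYZYiZZiYiUZi) expands symbol-by-symbol to Yi Yi UZi ZZi UYZ Yi UYZ UZi Yi Yi UZi UYZ UZi ZZi Yi UZi; joining the 16 pieces gives the next term.

YiYiUZiZZiUYZYiUYZUZiYiYiUZiUYZUZiZZiYiUZi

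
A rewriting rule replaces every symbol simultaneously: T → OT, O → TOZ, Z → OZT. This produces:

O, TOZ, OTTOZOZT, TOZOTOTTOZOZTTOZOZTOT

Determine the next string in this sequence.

OTTOZOZTTOZOTTOZOTOTTOZOZTTOZOZTOTOTTOZOZTTOZOZTOTTOZOT

φ(TOZOTOTTOZOZTTOZOZTOT) expands symbol-by-symbol to OT TOZ OZT TOZ OT TOZ OT OT TOZ OZT TOZ OZT OT OT TOZ OZT TOZ OZT OT TOZ OT; joining the 21 pieces gives the next term.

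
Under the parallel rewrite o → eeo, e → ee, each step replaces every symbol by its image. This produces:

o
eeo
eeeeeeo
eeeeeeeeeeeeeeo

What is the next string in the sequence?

eeeeeeeeeeeeeeeeeeeeeeeeeeeeeeo

Replace each of the 15 characters of eeeeeeeeeeeeeeo in place — ee ee ee ee ee ee ee ee ee ee ee ee ee ee eeo — and concatenate.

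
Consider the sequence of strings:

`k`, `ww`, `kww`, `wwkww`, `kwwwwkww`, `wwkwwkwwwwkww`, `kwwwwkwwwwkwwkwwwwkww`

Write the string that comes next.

This is a Fibonacci-style word recurrence s(k) = s(k−2)·s(k−1): e.g. k·ww = kww.
So term 8 is wwkwwkwwwwkww·kwwwwkwwwwkwwkwwwwkww.

wwkwwkwwwwkwwkwwwwkwwwwkwwkwwwwkww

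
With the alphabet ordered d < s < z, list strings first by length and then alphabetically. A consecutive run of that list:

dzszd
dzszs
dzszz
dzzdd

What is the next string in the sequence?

dzzds

The successor of dzzdd increments the rightmost position that isn't already z and resets every position after it to d.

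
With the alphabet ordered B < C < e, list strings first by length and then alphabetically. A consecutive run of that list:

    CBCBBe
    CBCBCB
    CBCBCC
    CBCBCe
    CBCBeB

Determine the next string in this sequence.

Find the rightmost character of CBCBeB below e, bump it to the next letter, and reset everything to its right to B.

CBCBeC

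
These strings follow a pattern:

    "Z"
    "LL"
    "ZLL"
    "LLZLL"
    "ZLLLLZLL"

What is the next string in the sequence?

Each term (from the third on) is the two preceding terms concatenated in order: term 3 = Z·LL = ZLL.
The next term joins LLZLL and ZLLLLZLL.

LLZLLZLLLLZLL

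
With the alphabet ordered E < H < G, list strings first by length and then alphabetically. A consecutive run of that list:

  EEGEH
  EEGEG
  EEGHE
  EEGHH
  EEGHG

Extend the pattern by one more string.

Treat EEGHG as a base-3 numeral over the given alphabet and add one, carrying through any trailing G's.

EEGGE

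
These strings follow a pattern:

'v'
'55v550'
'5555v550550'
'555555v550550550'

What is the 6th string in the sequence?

5555555555v550550550550550

Every step adds 55 to the front and 550 to the end of the previous string.
From 555555v550550550, 2 further steps: 555555v550550550 → 55555555v550550550550 → (answer).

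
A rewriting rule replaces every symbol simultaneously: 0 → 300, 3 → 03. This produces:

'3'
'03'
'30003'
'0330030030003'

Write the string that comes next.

Rewriting the 13 symbols of 0330030030003 one by one yields 300 03 03 300 300 03 300 300 03 300 300 300 03; concatenated:

3000303300300033003000330030030003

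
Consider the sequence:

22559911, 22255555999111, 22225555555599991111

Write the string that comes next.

The n-th term is n+1 2's then 3n-1 5's then n+1 9's then n+1 1's (n = 1, 2, …).
For the next term, n = 4, so the run lengths are 5, 11, 5, 5.

22222555555555559999911111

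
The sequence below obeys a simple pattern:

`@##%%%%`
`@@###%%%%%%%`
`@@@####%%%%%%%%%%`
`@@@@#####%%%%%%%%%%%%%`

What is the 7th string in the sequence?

@@@@@@@########%%%%%%%%%%%%%%%%%%%%%%

The n-th term is n @'s then n+1 #'s then 3n+1 %'s (n = 1, 2, …).
Setting n = 7 gives 7, 8, 22 characters in each block.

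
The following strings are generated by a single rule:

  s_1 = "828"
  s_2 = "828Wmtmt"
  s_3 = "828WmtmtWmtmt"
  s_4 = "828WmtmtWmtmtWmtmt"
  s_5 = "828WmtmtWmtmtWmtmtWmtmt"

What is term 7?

828WmtmtWmtmtWmtmtWmtmtWmtmtWmtmt

Every step adds Wmtmt to the end: s(k+1) = s(k)·Wmtmt.
From 828WmtmtWmtmtWmtmtWmtmt, 2 further steps: 828WmtmtWmtmtWmtmtWmtmt → 828WmtmtWmtmtWmtmtWmtmtWmtmt → (answer).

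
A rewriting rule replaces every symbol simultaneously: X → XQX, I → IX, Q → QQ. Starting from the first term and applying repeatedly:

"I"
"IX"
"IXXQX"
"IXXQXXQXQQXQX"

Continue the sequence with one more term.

IXXQXXQXQQXQXXQXQQXQXQQQQXQXQQXQX

φ(IXXQXXQXQQXQX) expands symbol-by-symbol to IX XQX XQX QQ XQX XQX QQ XQX QQ QQ XQX QQ XQX; joining the 13 pieces gives the next term.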